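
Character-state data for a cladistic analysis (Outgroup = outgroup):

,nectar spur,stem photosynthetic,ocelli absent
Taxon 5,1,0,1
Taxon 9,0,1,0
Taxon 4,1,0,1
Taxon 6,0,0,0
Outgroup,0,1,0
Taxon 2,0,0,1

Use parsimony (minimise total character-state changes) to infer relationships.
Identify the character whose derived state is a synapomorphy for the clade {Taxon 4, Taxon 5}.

nectar spur

Character polarity is set by the outgroup: the derived state is whichever differs from the outgroup's state, so for stem photosynthetic the derived state is '0', and for the remaining characters it is '1'.
nectar spur (derived state '1') is shared by Taxon 4 and Taxon 5 — a synapomorphy uniting that clade.
stem photosynthetic: derived state '0' in Taxon 2, Taxon 4, Taxon 5, and Taxon 6 only — synapomorphy for {Taxon 2, Taxon 4, Taxon 5, Taxon 6}.
ocelli absent (derived state '1') is shared by Taxon 2, Taxon 4, and Taxon 5 — a synapomorphy uniting that clade.
Most parsimonious ingroup topology: (((Taxon 2,(Taxon 5,Taxon 4)),Taxon 6),Taxon 9).
The clade {Taxon 4, Taxon 5} is supported by nectar spur: its derived state '1' occurs in exactly those taxa and in no other taxon (including the outgroup).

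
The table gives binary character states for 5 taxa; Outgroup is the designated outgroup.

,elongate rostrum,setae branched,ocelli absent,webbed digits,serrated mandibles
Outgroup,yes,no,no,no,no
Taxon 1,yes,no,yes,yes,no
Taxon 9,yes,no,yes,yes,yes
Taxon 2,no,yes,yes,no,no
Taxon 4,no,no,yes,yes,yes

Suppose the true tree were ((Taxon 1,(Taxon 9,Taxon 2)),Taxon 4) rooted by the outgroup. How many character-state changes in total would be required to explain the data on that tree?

Map each character onto ((Taxon 1,(Taxon 9,Taxon 2)),Taxon 4) (rooted by Outgroup) and count the minimum state changes it requires (Fitch parsimony):
elongate rostrum: 2; setae branched: 1; ocelli absent: 1; webbed digits: 2; serrated mandibles: 2.
Total tree length = 8.

8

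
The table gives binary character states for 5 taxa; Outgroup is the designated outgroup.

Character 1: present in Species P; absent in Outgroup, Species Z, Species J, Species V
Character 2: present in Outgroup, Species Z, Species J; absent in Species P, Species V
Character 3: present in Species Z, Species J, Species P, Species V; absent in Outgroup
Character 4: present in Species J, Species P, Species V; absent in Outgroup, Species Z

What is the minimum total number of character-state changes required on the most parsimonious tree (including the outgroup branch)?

4

Character polarity is set by the outgroup: the derived state is whichever differs from the outgroup's state, so for Character 2 the derived state is 'absent', and for the remaining characters it is 'present'.
Character 1: derived state 'present' in Species P only — an autapomorphy, so it tells us nothing about relationships among taxa.
Character 2 (derived state 'absent') is shared by Species P and Species V — a synapomorphy uniting that clade.
Character 3 (derived state 'present') is shared by all ingroup taxa — unites the whole ingroup.
Character 4 (derived state 'present') is shared by Species J, Species P, and Species V — a synapomorphy uniting that clade.
Most parsimonious ingroup topology: (Species Z,(Species J,(Species P,Species V))).
Changes per character on this tree: Character 1: 1; Character 2: 1; Character 3: 1; Character 4: 1.
Total = 4.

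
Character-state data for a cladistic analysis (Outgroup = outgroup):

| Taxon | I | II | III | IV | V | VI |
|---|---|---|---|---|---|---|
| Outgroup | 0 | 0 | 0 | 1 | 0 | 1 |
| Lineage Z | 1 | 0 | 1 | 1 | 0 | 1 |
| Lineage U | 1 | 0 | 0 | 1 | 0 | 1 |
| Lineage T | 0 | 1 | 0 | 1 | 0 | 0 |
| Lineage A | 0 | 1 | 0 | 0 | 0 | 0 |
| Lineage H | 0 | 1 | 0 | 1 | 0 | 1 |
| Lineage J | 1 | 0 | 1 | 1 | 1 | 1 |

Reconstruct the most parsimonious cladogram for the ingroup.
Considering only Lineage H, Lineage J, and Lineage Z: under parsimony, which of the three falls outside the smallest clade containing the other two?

Character polarity is set by the outgroup: the derived state is whichever differs from the outgroup's state, so for IV, VI the derived state is '0', and for the remaining characters it is '1'.
I (derived state '1') is shared by Lineage J, Lineage U, and Lineage Z — a synapomorphy uniting that clade.
II: derived state '1' in Lineage A, Lineage H, and Lineage T only — synapomorphy for {Lineage A, Lineage H, Lineage T}.
III: derived state '1' in Lineage J and Lineage Z only — synapomorphy for {Lineage J, Lineage Z}.
IV (derived state '0') is unique to Lineage A (autapomorphy; uninformative for grouping).
V: derived state '1' in Lineage J only — an autapomorphy, so it tells us nothing about relationships among taxa.
VI: derived state '0' in Lineage A and Lineage T only — synapomorphy for {Lineage A, Lineage T}.
Most parsimonious ingroup topology: (((Lineage Z,Lineage J),Lineage U),((Lineage T,Lineage A),Lineage H)).
Lineage Z and Lineage J share a more recent common ancestor with each other than either does with Lineage H, so Lineage H is the least closely related of the three.

Lineage H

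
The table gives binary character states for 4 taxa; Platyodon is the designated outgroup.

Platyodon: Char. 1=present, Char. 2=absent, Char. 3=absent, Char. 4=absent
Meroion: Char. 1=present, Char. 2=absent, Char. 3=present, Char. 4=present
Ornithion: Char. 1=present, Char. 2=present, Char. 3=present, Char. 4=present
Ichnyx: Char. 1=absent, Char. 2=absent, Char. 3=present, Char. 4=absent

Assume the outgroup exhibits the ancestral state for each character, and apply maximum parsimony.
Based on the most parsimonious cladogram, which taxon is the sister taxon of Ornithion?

Meroion

Character polarity is set by the outgroup: the derived state is whichever differs from the outgroup's state, so for Char. 1 the derived state is 'absent', and for the remaining characters it is 'present'.
Char. 1 (derived state 'absent') is unique to Ichnyx (autapomorphy; uninformative for grouping).
Char. 2: derived state 'present' in Ornithion only — an autapomorphy, so it tells us nothing about relationships among taxa.
All ingroup taxa share the derived state 'present' for Char. 3; it defines the ingroup but does not resolve relationships within it.
Char. 4 (derived state 'present') is shared by Meroion and Ornithion — a synapomorphy uniting that clade.
Most parsimonious ingroup topology: ((Meroion,Ornithion),Ichnyx).
Ornithion and Meroion form a cherry on this tree, so they are sister taxa.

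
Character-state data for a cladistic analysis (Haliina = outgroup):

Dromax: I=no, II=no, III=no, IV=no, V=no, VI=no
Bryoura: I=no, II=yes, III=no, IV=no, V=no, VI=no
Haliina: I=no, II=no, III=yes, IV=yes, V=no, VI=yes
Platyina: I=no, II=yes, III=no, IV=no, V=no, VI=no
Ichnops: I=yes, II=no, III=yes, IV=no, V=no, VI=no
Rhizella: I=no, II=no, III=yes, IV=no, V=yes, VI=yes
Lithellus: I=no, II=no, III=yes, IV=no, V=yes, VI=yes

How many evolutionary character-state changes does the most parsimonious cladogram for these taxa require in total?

6

Character polarity is set by the outgroup: the derived state is whichever differs from the outgroup's state, so for III, IV, VI the derived state is 'no', and for the remaining characters it is 'yes'.
I (derived state 'yes') is unique to Ichnops (autapomorphy; uninformative for grouping).
II: derived state 'yes' in Bryoura and Platyina only — synapomorphy for {Bryoura, Platyina}.
III: derived state 'no' in Bryoura, Dromax, and Platyina only — synapomorphy for {Bryoura, Dromax, Platyina}.
All ingroup taxa share the derived state 'no' for IV; it defines the ingroup but does not resolve relationships within it.
V: derived state 'yes' in Lithellus and Rhizella only — synapomorphy for {Lithellus, Rhizella}.
Only Bryoura, Dromax, Ichnops, and Platyina show the derived state 'no' for VI, supporting them as a clade.
Most parsimonious ingroup topology: ((Ichnops,(Dromax,(Platyina,Bryoura))),(Rhizella,Lithellus)).
Changes per character on this tree: I: 1; II: 1; III: 1; IV: 1; V: 1; VI: 1.
Total = 6.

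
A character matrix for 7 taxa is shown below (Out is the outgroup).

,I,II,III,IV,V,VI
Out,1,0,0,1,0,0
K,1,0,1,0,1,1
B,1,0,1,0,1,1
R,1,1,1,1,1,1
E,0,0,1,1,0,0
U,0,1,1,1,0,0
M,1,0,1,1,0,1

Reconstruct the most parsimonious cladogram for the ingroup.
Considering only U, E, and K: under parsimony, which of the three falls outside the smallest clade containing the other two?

K

Character polarity is set by the outgroup: the derived state is whichever differs from the outgroup's state, so for I, IV the derived state is '0', and for the remaining characters it is '1'.
I: derived state '0' in E and U only — synapomorphy for {E, U}.
II (state '1') occurs in R and U but conflicts with the nesting implied by the other characters — most parsimoniously interpreted as homoplasy.
III (derived state '1') is shared by all ingroup taxa — unites the whole ingroup.
IV (derived state '0') is shared by B and K — a synapomorphy uniting that clade.
V: derived state '1' in B, K, and R only — synapomorphy for {B, K, R}.
VI: derived state '1' in B, K, M, and R only — synapomorphy for {B, K, M, R}.
Most parsimonious ingroup topology: ((((K,B),R),M),(E,U)).
U and E share a more recent common ancestor with each other than either does with K, so K is the least closely related of the three.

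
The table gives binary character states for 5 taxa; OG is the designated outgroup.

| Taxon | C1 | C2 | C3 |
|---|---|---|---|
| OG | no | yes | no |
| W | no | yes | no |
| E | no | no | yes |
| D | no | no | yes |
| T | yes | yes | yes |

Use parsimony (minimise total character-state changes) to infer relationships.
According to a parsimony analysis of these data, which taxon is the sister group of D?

E

Character polarity is set by the outgroup: the derived state is whichever differs from the outgroup's state, so for C2 the derived state is 'no', and for the remaining characters it is 'yes'.
C1 (derived state 'yes') is unique to T (autapomorphy; uninformative for grouping).
C2: derived state 'no' in D and E only — synapomorphy for {D, E}.
Only D, E, and T show the derived state 'yes' for C3, supporting them as a clade.
Most parsimonious ingroup topology: (W,((E,D),T)).
D and E form a cherry on this tree, so they are sister taxa.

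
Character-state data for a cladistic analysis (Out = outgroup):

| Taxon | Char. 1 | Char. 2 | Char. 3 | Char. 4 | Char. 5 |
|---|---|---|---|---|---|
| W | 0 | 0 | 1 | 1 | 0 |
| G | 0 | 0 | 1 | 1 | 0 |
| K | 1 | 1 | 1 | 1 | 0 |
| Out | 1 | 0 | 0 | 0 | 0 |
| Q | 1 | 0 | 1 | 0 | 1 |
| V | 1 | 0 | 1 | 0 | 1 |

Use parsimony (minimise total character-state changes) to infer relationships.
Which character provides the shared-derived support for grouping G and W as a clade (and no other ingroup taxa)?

Character polarity is set by the outgroup: the derived state is whichever differs from the outgroup's state, so for Char. 1 the derived state is '0', and for the remaining characters it is '1'.
Char. 1 (derived state '0') is shared by G and W — a synapomorphy uniting that clade.
Char. 2 (derived state '1') is unique to K (autapomorphy; uninformative for grouping).
All ingroup taxa share the derived state '1' for Char. 3; it defines the ingroup but does not resolve relationships within it.
Only G, K, and W show the derived state '1' for Char. 4, supporting them as a clade.
Char. 5: derived state '1' in Q and V only — synapomorphy for {Q, V}.
Most parsimonious ingroup topology: ((V,Q),(K,(W,G))).
The clade {G, W} is supported by Char. 1: its derived state '0' occurs in exactly those taxa and in no other taxon (including the outgroup).

Char. 1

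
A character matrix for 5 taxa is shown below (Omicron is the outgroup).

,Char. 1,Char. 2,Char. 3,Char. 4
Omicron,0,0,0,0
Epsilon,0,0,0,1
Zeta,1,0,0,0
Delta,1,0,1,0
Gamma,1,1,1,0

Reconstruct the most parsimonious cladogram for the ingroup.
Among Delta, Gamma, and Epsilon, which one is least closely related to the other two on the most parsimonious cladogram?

The outgroup has state '0' for every character, so '1' is the derived state throughout.
Only Delta, Gamma, and Zeta show the derived state '1' for Char. 1, supporting them as a clade.
Char. 2: derived state '1' in Gamma only — an autapomorphy, so it tells us nothing about relationships among taxa.
Char. 3 (derived state '1') is shared by Delta and Gamma — a synapomorphy uniting that clade.
Char. 4 (derived state '1') is unique to Epsilon (autapomorphy; uninformative for grouping).
Most parsimonious ingroup topology: (((Gamma,Delta),Zeta),Epsilon).
Gamma and Delta share a more recent common ancestor with each other than either does with Epsilon, so Epsilon is the least closely related of the three.

Epsilon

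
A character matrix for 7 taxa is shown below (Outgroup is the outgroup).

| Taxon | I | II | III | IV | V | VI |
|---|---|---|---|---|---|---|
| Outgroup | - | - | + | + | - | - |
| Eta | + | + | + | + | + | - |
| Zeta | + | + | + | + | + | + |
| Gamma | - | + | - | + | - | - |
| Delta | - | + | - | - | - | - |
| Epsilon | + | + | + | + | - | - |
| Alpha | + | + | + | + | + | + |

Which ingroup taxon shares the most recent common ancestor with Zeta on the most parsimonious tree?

Character polarity is set by the outgroup: the derived state is whichever differs from the outgroup's state, so for III, IV the derived state is '-', and for the remaining characters it is '+'.
I: derived state '+' in Alpha, Epsilon, Eta, and Zeta only — synapomorphy for {Alpha, Epsilon, Eta, Zeta}.
All ingroup taxa share the derived state '+' for II; it defines the ingroup but does not resolve relationships within it.
III (derived state '-') is shared by Delta and Gamma — a synapomorphy uniting that clade.
IV: derived state '-' in Delta only — an autapomorphy, so it tells us nothing about relationships among taxa.
Only Alpha, Eta, and Zeta show the derived state '+' for V, supporting them as a clade.
VI (derived state '+') is shared by Alpha and Zeta — a synapomorphy uniting that clade.
Most parsimonious ingroup topology: (((Eta,(Zeta,Alpha)),Epsilon),(Gamma,Delta)).
Zeta and Alpha form a cherry on this tree, so they are sister taxa.

Alpha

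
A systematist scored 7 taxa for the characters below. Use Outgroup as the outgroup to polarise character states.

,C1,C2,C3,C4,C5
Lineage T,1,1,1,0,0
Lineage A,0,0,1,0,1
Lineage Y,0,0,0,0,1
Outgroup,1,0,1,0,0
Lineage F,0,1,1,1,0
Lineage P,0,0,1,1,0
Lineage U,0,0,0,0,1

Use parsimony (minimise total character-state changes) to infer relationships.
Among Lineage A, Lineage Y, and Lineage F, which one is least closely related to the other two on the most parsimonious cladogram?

Lineage F

Character polarity is set by the outgroup: the derived state is whichever differs from the outgroup's state, so for C1, C3 the derived state is '0', and for the remaining characters it is '1'.
C1: derived state '0' in Lineage A, Lineage F, Lineage P, Lineage U, and Lineage Y only — synapomorphy for {Lineage A, Lineage F, Lineage P, Lineage U, Lineage Y}.
C2 groups Lineage F and Lineage T, which is incompatible with the clades supported by the remaining characters; treating it as convergent (homoplasy) costs fewer steps than any alternative tree.
C3: derived state '0' in Lineage U and Lineage Y only — synapomorphy for {Lineage U, Lineage Y}.
C4 (derived state '1') is shared by Lineage F and Lineage P — a synapomorphy uniting that clade.
Only Lineage A, Lineage U, and Lineage Y show the derived state '1' for C5, supporting them as a clade.
Most parsimonious ingroup topology: ((((Lineage Y,Lineage U),Lineage A),(Lineage F,Lineage P)),Lineage T).
Lineage A and Lineage Y share a more recent common ancestor with each other than either does with Lineage F, so Lineage F is the least closely related of the three.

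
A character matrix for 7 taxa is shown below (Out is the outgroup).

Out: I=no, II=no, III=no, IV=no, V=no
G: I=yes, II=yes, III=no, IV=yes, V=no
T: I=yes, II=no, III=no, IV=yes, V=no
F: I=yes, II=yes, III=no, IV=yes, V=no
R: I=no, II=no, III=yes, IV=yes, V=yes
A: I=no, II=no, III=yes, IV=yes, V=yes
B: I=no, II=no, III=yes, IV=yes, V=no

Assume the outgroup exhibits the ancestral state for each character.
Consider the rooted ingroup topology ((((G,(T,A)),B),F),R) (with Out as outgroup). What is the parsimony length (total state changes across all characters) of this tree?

Map each character onto ((((G,(T,A)),B),F),R) (rooted by Out) and count the minimum state changes it requires (Fitch parsimony):
I: 3; II: 2; III: 3; IV: 1; V: 2.
Total tree length = 11.

11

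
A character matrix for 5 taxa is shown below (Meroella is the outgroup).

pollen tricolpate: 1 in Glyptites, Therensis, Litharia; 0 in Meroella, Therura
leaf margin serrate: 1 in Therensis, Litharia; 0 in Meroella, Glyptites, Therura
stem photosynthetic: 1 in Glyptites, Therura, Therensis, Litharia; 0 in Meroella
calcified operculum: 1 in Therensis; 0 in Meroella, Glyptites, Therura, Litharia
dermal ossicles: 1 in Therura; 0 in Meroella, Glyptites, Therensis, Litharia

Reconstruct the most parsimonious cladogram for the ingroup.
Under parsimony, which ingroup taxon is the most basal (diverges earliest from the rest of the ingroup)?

Therura

The outgroup has state '0' for every character, so '1' is the derived state throughout.
pollen tricolpate (derived state '1') is shared by Glyptites, Litharia, and Therensis — a synapomorphy uniting that clade.
leaf margin serrate (derived state '1') is shared by Litharia and Therensis — a synapomorphy uniting that clade.
stem photosynthetic (derived state '1') is shared by all ingroup taxa — unites the whole ingroup.
calcified operculum: derived state '1' in Therensis only — an autapomorphy, so it tells us nothing about relationships among taxa.
dermal ossicles (derived state '1') is unique to Therura (autapomorphy; uninformative for grouping).
Most parsimonious ingroup topology: ((Glyptites,(Therensis,Litharia)),Therura).
Therura is sister to the clade containing all other ingroup taxa, so it is the earliest-diverging (most basal) ingroup lineage.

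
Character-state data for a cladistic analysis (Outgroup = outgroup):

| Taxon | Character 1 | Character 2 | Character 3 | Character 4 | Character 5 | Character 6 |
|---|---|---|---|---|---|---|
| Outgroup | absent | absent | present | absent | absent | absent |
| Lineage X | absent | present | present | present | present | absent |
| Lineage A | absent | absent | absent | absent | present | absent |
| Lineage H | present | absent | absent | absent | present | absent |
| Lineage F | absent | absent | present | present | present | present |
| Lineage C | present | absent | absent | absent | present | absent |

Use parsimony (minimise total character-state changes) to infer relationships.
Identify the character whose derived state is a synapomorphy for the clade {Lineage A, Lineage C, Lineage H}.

Character polarity is set by the outgroup: the derived state is whichever differs from the outgroup's state, so for Character 3 the derived state is 'absent', and for the remaining characters it is 'present'.
Only Lineage C and Lineage H show the derived state 'present' for Character 1, supporting them as a clade.
Character 2 (derived state 'present') is unique to Lineage X (autapomorphy; uninformative for grouping).
Character 3 (derived state 'absent') is shared by Lineage A, Lineage C, and Lineage H — a synapomorphy uniting that clade.
Only Lineage F and Lineage X show the derived state 'present' for Character 4, supporting them as a clade.
All ingroup taxa share the derived state 'present' for Character 5; it defines the ingroup but does not resolve relationships within it.
Character 6 (derived state 'present') is unique to Lineage F (autapomorphy; uninformative for grouping).
Most parsimonious ingroup topology: ((Lineage X,Lineage F),((Lineage C,Lineage H),Lineage A)).
The clade {Lineage A, Lineage C, Lineage H} is supported by Character 3: its derived state 'absent' occurs in exactly those taxa and in no other taxon (including the outgroup).

Character 3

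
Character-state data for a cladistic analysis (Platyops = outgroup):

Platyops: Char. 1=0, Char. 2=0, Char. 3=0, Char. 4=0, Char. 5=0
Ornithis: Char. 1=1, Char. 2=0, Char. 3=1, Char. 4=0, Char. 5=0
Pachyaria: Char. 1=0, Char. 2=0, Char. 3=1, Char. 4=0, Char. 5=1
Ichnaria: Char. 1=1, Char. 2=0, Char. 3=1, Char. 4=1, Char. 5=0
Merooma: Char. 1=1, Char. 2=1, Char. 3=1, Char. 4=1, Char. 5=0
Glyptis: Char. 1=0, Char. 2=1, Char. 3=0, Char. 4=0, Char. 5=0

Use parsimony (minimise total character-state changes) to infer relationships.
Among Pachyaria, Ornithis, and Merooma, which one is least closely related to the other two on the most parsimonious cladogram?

Pachyaria

The outgroup has state '0' for every character, so '1' is the derived state throughout.
Only Ichnaria, Merooma, and Ornithis show the derived state '1' for Char. 1, supporting them as a clade.
Char. 2 (state '1') occurs in Glyptis and Merooma but conflicts with the nesting implied by the other characters — most parsimoniously interpreted as homoplasy.
Only Ichnaria, Merooma, Ornithis, and Pachyaria show the derived state '1' for Char. 3, supporting them as a clade.
Only Ichnaria and Merooma show the derived state '1' for Char. 4, supporting them as a clade.
Char. 5 (derived state '1') is unique to Pachyaria (autapomorphy; uninformative for grouping).
Most parsimonious ingroup topology: (((Ornithis,(Ichnaria,Merooma)),Pachyaria),Glyptis).
Merooma and Ornithis share a more recent common ancestor with each other than either does with Pachyaria, so Pachyaria is the least closely related of the three.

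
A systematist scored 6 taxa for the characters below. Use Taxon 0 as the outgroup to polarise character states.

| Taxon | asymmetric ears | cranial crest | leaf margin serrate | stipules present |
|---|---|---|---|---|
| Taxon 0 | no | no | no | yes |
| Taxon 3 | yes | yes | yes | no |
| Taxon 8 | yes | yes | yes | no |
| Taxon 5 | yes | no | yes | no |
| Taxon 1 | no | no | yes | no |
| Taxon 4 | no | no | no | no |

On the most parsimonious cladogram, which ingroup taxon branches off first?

Character polarity is set by the outgroup: the derived state is whichever differs from the outgroup's state, so for stipules present the derived state is 'no', and for the remaining characters it is 'yes'.
asymmetric ears: derived state 'yes' in Taxon 3, Taxon 5, and Taxon 8 only — synapomorphy for {Taxon 3, Taxon 5, Taxon 8}.
cranial crest (derived state 'yes') is shared by Taxon 3 and Taxon 8 — a synapomorphy uniting that clade.
leaf margin serrate: derived state 'yes' in Taxon 1, Taxon 3, Taxon 5, and Taxon 8 only — synapomorphy for {Taxon 1, Taxon 3, Taxon 5, Taxon 8}.
stipules present (derived state 'no') is shared by all ingroup taxa — unites the whole ingroup.
Most parsimonious ingroup topology: ((((Taxon 3,Taxon 8),Taxon 5),Taxon 1),Taxon 4).
Taxon 4 is sister to the clade containing all other ingroup taxa, so it is the earliest-diverging (most basal) ingroup lineage.

Taxon 4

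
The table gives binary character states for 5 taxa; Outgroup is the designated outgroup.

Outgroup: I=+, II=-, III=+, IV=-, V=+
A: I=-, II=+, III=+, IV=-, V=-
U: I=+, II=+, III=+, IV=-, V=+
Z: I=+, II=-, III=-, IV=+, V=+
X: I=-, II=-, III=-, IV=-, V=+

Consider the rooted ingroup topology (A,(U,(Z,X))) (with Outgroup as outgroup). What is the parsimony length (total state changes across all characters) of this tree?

7

Map each character onto (A,(U,(Z,X))) (rooted by Outgroup) and count the minimum state changes it requires (Fitch parsimony):
I: 2; II: 2; III: 1; IV: 1; V: 1.
Total tree length = 7.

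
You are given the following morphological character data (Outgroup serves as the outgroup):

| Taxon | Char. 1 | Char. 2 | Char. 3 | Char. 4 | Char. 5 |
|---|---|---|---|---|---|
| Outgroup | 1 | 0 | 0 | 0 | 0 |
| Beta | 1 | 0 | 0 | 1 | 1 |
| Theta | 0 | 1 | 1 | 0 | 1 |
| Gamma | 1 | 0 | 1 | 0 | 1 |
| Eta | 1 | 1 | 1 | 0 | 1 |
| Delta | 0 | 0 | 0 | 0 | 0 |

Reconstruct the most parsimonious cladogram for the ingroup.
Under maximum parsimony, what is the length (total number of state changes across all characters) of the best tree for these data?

6

Character polarity is set by the outgroup: the derived state is whichever differs from the outgroup's state, so for Char. 1 the derived state is '0', and for the remaining characters it is '1'.
Char. 1 groups Delta and Theta, which is incompatible with the clades supported by the remaining characters; treating it as convergent (homoplasy) costs fewer steps than any alternative tree.
Char. 2 (derived state '1') is shared by Eta and Theta — a synapomorphy uniting that clade.
Only Eta, Gamma, and Theta show the derived state '1' for Char. 3, supporting them as a clade.
Char. 4 (derived state '1') is unique to Beta (autapomorphy; uninformative for grouping).
Char. 5: derived state '1' in Beta, Eta, Gamma, and Theta only — synapomorphy for {Beta, Eta, Gamma, Theta}.
Most parsimonious ingroup topology: ((Beta,((Theta,Eta),Gamma)),Delta).
Changes per character on this tree: Char. 1: 2; Char. 2: 1; Char. 3: 1; Char. 4: 1; Char. 5: 1.
Total = 6.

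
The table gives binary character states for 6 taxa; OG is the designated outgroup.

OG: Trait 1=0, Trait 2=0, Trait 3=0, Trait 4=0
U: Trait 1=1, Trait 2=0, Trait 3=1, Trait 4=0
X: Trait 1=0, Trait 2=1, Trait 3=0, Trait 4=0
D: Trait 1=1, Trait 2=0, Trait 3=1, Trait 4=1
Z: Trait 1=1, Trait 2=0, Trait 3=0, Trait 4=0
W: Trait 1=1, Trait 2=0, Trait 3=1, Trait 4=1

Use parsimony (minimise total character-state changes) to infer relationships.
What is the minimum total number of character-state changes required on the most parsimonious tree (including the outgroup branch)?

The outgroup has state '0' for every character, so '1' is the derived state throughout.
Trait 1 (derived state '1') is shared by D, U, W, and Z — a synapomorphy uniting that clade.
Trait 2 (derived state '1') is unique to X (autapomorphy; uninformative for grouping).
Only D, U, and W show the derived state '1' for Trait 3, supporting them as a clade.
Only D and W show the derived state '1' for Trait 4, supporting them as a clade.
Most parsimonious ingroup topology: (X,(((D,W),U),Z)).
Changes per character on this tree: Trait 1: 1; Trait 2: 1; Trait 3: 1; Trait 4: 1.
Total = 4.

4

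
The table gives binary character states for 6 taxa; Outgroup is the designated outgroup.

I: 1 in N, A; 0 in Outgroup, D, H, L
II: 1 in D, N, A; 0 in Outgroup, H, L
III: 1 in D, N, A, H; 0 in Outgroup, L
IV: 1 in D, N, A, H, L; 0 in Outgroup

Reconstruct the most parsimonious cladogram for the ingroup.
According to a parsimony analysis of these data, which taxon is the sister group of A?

N

The outgroup has state '0' for every character, so '1' is the derived state throughout.
I: derived state '1' in A and N only — synapomorphy for {A, N}.
Only A, D, and N show the derived state '1' for II, supporting them as a clade.
Only A, D, H, and N show the derived state '1' for III, supporting them as a clade.
All ingroup taxa share the derived state '1' for IV; it defines the ingroup but does not resolve relationships within it.
Most parsimonious ingroup topology: (((D,(N,A)),H),L).
A and N form a cherry on this tree, so they are sister taxa.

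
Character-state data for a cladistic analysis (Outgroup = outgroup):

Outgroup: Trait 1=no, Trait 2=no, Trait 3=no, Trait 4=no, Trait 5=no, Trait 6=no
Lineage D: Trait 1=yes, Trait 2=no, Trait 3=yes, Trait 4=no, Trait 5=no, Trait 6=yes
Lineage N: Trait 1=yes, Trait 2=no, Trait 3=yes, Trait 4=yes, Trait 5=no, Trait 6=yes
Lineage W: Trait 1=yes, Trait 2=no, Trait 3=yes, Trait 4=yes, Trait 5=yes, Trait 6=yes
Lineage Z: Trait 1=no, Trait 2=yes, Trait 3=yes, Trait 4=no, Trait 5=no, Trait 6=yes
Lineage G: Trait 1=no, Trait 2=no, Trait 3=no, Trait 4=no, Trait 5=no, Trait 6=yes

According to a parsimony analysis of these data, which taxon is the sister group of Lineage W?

The outgroup has state 'no' for every character, so 'yes' is the derived state throughout.
Only Lineage D, Lineage N, and Lineage W show the derived state 'yes' for Trait 1, supporting them as a clade.
Trait 2 (derived state 'yes') is unique to Lineage Z (autapomorphy; uninformative for grouping).
Trait 3: derived state 'yes' in Lineage D, Lineage N, Lineage W, and Lineage Z only — synapomorphy for {Lineage D, Lineage N, Lineage W, Lineage Z}.
Trait 4: derived state 'yes' in Lineage N and Lineage W only — synapomorphy for {Lineage N, Lineage W}.
Trait 5: derived state 'yes' in Lineage W only — an autapomorphy, so it tells us nothing about relationships among taxa.
Trait 6 (derived state 'yes') is shared by all ingroup taxa — unites the whole ingroup.
Most parsimonious ingroup topology: (((Lineage D,(Lineage N,Lineage W)),Lineage Z),Lineage G).
Lineage W and Lineage N form a cherry on this tree, so they are sister taxa.

Lineage N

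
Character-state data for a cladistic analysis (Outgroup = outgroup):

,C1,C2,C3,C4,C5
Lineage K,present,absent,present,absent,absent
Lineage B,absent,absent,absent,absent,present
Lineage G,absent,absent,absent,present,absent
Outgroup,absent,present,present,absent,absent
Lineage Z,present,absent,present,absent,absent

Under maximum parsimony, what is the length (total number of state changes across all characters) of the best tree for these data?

Character polarity is set by the outgroup: the derived state is whichever differs from the outgroup's state, so for C2, C3 the derived state is 'absent', and for the remaining characters it is 'present'.
Only Lineage K and Lineage Z show the derived state 'present' for C1, supporting them as a clade.
C2 (derived state 'absent') is shared by all ingroup taxa — unites the whole ingroup.
Only Lineage B and Lineage G show the derived state 'absent' for C3, supporting them as a clade.
C4: derived state 'present' in Lineage G only — an autapomorphy, so it tells us nothing about relationships among taxa.
C5: derived state 'present' in Lineage B only — an autapomorphy, so it tells us nothing about relationships among taxa.
Most parsimonious ingroup topology: ((Lineage K,Lineage Z),(Lineage B,Lineage G)).
Changes per character on this tree: C1: 1; C2: 1; C3: 1; C4: 1; C5: 1.
Total = 5.

5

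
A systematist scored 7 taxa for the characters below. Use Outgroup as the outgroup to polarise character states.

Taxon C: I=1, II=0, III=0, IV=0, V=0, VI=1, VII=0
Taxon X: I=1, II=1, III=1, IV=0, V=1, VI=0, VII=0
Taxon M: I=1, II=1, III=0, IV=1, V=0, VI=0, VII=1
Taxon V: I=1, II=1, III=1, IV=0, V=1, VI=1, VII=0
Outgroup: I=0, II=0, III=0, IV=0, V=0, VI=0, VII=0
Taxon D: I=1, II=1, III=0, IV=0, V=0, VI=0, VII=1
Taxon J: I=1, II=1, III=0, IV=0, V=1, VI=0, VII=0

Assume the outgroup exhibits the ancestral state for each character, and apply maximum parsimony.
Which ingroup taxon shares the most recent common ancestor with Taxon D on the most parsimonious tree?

The outgroup has state '0' for every character, so '1' is the derived state throughout.
I (derived state '1') is shared by all ingroup taxa — unites the whole ingroup.
Only Taxon D, Taxon J, Taxon M, Taxon V, and Taxon X show the derived state '1' for II, supporting them as a clade.
III: derived state '1' in Taxon V and Taxon X only — synapomorphy for {Taxon V, Taxon X}.
IV (derived state '1') is unique to Taxon M (autapomorphy; uninformative for grouping).
V: derived state '1' in Taxon J, Taxon V, and Taxon X only — synapomorphy for {Taxon J, Taxon V, Taxon X}.
VI (state '1') occurs in Taxon C and Taxon V but conflicts with the nesting implied by the other characters — most parsimoniously interpreted as homoplasy.
VII: derived state '1' in Taxon D and Taxon M only — synapomorphy for {Taxon D, Taxon M}.
Most parsimonious ingroup topology: (((Taxon J,(Taxon X,Taxon V)),(Taxon D,Taxon M)),Taxon C).
Taxon D and Taxon M form a cherry on this tree, so they are sister taxa.

Taxon M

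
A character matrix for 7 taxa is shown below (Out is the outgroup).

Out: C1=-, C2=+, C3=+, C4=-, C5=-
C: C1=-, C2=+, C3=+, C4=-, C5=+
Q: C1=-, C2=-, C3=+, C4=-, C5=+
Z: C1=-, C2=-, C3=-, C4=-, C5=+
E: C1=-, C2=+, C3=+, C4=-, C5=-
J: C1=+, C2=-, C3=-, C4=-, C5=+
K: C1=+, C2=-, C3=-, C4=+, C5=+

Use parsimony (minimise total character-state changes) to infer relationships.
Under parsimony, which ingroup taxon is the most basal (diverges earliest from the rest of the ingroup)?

Character polarity is set by the outgroup: the derived state is whichever differs from the outgroup's state, so for C2, C3 the derived state is '-', and for the remaining characters it is '+'.
C1: derived state '+' in J and K only — synapomorphy for {J, K}.
C2 (derived state '-') is shared by J, K, Q, and Z — a synapomorphy uniting that clade.
C3: derived state '-' in J, K, and Z only — synapomorphy for {J, K, Z}.
C4: derived state '+' in K only — an autapomorphy, so it tells us nothing about relationships among taxa.
C5: derived state '+' in C, J, K, Q, and Z only — synapomorphy for {C, J, K, Q, Z}.
Most parsimonious ingroup topology: ((C,(Q,(Z,(J,K)))),E).
E is sister to the clade containing all other ingroup taxa, so it is the earliest-diverging (most basal) ingroup lineage.

E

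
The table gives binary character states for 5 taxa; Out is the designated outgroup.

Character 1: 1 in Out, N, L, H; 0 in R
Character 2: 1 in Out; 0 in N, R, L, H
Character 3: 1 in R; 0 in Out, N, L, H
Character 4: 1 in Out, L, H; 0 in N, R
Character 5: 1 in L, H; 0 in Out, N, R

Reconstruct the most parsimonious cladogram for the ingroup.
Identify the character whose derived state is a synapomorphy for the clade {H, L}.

Character polarity is set by the outgroup: the derived state is whichever differs from the outgroup's state, so for Character 1, Character 2, Character 4 the derived state is '0', and for the remaining characters it is '1'.
Character 1 (derived state '0') is unique to R (autapomorphy; uninformative for grouping).
All ingroup taxa share the derived state '0' for Character 2; it defines the ingroup but does not resolve relationships within it.
Character 3: derived state '1' in R only — an autapomorphy, so it tells us nothing about relationships among taxa.
Character 4: derived state '0' in N and R only — synapomorphy for {N, R}.
Character 5: derived state '1' in H and L only — synapomorphy for {H, L}.
Most parsimonious ingroup topology: ((N,R),(L,H)).
The clade {H, L} is supported by Character 5: its derived state '1' occurs in exactly those taxa and in no other taxon (including the outgroup).

Character 5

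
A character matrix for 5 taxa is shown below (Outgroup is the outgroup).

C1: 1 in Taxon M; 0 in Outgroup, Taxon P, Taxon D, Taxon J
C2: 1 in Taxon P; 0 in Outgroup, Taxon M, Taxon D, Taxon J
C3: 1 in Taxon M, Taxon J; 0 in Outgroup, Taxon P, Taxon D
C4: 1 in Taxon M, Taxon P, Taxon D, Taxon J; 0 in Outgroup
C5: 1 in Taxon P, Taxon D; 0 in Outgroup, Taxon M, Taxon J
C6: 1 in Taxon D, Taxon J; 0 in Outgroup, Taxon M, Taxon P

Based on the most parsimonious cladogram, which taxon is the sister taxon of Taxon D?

The outgroup has state '0' for every character, so '1' is the derived state throughout.
C1 (derived state '1') is unique to Taxon M (autapomorphy; uninformative for grouping).
C2: derived state '1' in Taxon P only — an autapomorphy, so it tells us nothing about relationships among taxa.
Only Taxon J and Taxon M show the derived state '1' for C3, supporting them as a clade.
C4 (derived state '1') is shared by all ingroup taxa — unites the whole ingroup.
Only Taxon D and Taxon P show the derived state '1' for C5, supporting them as a clade.
C6 groups Taxon D and Taxon J, which is incompatible with the clades supported by the remaining characters; treating it as convergent (homoplasy) costs fewer steps than any alternative tree.
Most parsimonious ingroup topology: ((Taxon M,Taxon J),(Taxon P,Taxon D)).
Taxon D and Taxon P form a cherry on this tree, so they are sister taxa.

Taxon P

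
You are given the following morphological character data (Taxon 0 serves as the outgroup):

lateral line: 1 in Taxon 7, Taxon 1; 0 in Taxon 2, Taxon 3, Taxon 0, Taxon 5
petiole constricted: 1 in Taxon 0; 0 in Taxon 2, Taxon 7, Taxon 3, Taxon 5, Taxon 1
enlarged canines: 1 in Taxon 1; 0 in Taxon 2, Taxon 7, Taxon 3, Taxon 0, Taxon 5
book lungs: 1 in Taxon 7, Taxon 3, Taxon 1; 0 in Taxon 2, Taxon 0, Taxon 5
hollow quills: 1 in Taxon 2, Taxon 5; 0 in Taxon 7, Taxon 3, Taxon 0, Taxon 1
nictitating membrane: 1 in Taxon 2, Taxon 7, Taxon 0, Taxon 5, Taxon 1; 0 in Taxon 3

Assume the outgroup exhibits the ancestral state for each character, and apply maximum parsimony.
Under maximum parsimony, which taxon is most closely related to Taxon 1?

Character polarity is set by the outgroup: the derived state is whichever differs from the outgroup's state, so for petiole constricted, nictitating membrane the derived state is '0', and for the remaining characters it is '1'.
lateral line: derived state '1' in Taxon 1 and Taxon 7 only — synapomorphy for {Taxon 1, Taxon 7}.
petiole constricted (derived state '0') is shared by all ingroup taxa — unites the whole ingroup.
enlarged canines: derived state '1' in Taxon 1 only — an autapomorphy, so it tells us nothing about relationships among taxa.
Only Taxon 1, Taxon 3, and Taxon 7 show the derived state '1' for book lungs, supporting them as a clade.
hollow quills: derived state '1' in Taxon 2 and Taxon 5 only — synapomorphy for {Taxon 2, Taxon 5}.
nictitating membrane: derived state '0' in Taxon 3 only — an autapomorphy, so it tells us nothing about relationships among taxa.
Most parsimonious ingroup topology: (((Taxon 1,Taxon 7),Taxon 3),(Taxon 2,Taxon 5)).
Taxon 1 and Taxon 7 form a cherry on this tree, so they are sister taxa.

Taxon 7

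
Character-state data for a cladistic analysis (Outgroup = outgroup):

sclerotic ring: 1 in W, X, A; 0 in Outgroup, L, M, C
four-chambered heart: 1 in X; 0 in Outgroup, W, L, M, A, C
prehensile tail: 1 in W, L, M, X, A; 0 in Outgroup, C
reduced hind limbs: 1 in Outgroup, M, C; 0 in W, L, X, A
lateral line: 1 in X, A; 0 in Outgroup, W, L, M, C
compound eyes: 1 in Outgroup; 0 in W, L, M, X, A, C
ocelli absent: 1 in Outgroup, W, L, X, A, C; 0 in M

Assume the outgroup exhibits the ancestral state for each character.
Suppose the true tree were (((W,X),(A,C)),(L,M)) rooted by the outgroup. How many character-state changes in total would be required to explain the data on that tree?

12

Map each character onto (((W,X),(A,C)),(L,M)) (rooted by Outgroup) and count the minimum state changes it requires (Fitch parsimony):
sclerotic ring: 2; four-chambered heart: 1; prehensile tail: 2; reduced hind limbs: 3; lateral line: 2; compound eyes: 1; ocelli absent: 1.
Total tree length = 12.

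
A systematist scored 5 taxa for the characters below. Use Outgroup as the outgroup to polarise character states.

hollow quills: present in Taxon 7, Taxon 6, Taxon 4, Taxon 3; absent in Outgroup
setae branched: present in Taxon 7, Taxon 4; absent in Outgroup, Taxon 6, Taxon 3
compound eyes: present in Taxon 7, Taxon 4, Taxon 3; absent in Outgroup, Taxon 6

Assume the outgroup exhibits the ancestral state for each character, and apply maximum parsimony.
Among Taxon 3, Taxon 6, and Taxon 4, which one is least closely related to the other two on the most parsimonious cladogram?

The outgroup has state 'absent' for every character, so 'present' is the derived state throughout.
hollow quills (derived state 'present') is shared by all ingroup taxa — unites the whole ingroup.
setae branched: derived state 'present' in Taxon 4 and Taxon 7 only — synapomorphy for {Taxon 4, Taxon 7}.
compound eyes: derived state 'present' in Taxon 3, Taxon 4, and Taxon 7 only — synapomorphy for {Taxon 3, Taxon 4, Taxon 7}.
Most parsimonious ingroup topology: (((Taxon 7,Taxon 4),Taxon 3),Taxon 6).
Taxon 4 and Taxon 3 share a more recent common ancestor with each other than either does with Taxon 6, so Taxon 6 is the least closely related of the three.

Taxon 6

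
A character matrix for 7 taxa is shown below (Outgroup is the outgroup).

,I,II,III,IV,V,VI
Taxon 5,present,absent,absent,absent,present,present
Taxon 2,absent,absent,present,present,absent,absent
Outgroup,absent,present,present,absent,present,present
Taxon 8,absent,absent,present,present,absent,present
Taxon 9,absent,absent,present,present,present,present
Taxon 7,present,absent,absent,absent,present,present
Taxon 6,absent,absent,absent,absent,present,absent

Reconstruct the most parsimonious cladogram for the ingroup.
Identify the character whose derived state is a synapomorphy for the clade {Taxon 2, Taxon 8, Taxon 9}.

Character polarity is set by the outgroup: the derived state is whichever differs from the outgroup's state, so for II, III, V, VI the derived state is 'absent', and for the remaining characters it is 'present'.
I (derived state 'present') is shared by Taxon 5 and Taxon 7 — a synapomorphy uniting that clade.
II (derived state 'absent') is shared by all ingroup taxa — unites the whole ingroup.
III: derived state 'absent' in Taxon 5, Taxon 6, and Taxon 7 only — synapomorphy for {Taxon 5, Taxon 6, Taxon 7}.
IV (derived state 'present') is shared by Taxon 2, Taxon 8, and Taxon 9 — a synapomorphy uniting that clade.
Only Taxon 2 and Taxon 8 show the derived state 'absent' for V, supporting them as a clade.
VI groups Taxon 2 and Taxon 6, which is incompatible with the clades supported by the remaining characters; treating it as convergent (homoplasy) costs fewer steps than any alternative tree.
Most parsimonious ingroup topology: (((Taxon 7,Taxon 5),Taxon 6),((Taxon 2,Taxon 8),Taxon 9)).
The clade {Taxon 2, Taxon 8, Taxon 9} is supported by IV: its derived state 'present' occurs in exactly those taxa and in no other taxon (including the outgroup).

IV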